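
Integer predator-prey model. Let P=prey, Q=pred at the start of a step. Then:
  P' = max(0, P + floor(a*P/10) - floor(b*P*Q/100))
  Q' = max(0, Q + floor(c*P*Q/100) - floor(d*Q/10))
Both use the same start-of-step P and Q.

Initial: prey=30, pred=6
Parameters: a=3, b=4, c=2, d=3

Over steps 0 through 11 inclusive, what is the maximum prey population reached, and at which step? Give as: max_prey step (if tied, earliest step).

Step 1: prey: 30+9-7=32; pred: 6+3-1=8
Step 2: prey: 32+9-10=31; pred: 8+5-2=11
Step 3: prey: 31+9-13=27; pred: 11+6-3=14
Step 4: prey: 27+8-15=20; pred: 14+7-4=17
Step 5: prey: 20+6-13=13; pred: 17+6-5=18
Step 6: prey: 13+3-9=7; pred: 18+4-5=17
Step 7: prey: 7+2-4=5; pred: 17+2-5=14
Step 8: prey: 5+1-2=4; pred: 14+1-4=11
Step 9: prey: 4+1-1=4; pred: 11+0-3=8
Step 10: prey: 4+1-1=4; pred: 8+0-2=6
Step 11: prey: 4+1-0=5; pred: 6+0-1=5
Max prey = 32 at step 1

Answer: 32 1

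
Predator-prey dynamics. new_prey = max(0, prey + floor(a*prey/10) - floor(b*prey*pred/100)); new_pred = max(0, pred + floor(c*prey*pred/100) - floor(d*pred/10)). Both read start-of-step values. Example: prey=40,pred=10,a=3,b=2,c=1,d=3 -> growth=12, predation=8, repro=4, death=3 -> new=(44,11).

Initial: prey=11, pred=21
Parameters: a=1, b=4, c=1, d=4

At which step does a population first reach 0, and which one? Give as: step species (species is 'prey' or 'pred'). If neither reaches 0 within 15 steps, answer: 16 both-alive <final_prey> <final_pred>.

Step 1: prey: 11+1-9=3; pred: 21+2-8=15
Step 2: prey: 3+0-1=2; pred: 15+0-6=9
Step 3: prey: 2+0-0=2; pred: 9+0-3=6
Step 4: prey: 2+0-0=2; pred: 6+0-2=4
Step 5: prey: 2+0-0=2; pred: 4+0-1=3
Step 6: prey: 2+0-0=2; pred: 3+0-1=2
Step 7: prey: 2+0-0=2; pred: 2+0-0=2
Steps 8-15: state stable at prey=2, pred=2 (no change)
No extinction within 15 steps

Answer: 16 both-alive 2 2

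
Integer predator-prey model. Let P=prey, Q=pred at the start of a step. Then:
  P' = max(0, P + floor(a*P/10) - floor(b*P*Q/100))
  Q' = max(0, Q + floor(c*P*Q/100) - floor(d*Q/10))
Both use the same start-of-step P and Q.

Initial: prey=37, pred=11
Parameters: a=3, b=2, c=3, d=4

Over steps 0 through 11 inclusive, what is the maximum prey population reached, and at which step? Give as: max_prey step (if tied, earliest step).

Answer: 40 1

Derivation:
Step 1: prey: 37+11-8=40; pred: 11+12-4=19
Step 2: prey: 40+12-15=37; pred: 19+22-7=34
Step 3: prey: 37+11-25=23; pred: 34+37-13=58
Step 4: prey: 23+6-26=3; pred: 58+40-23=75
Step 5: prey: 3+0-4=0; pred: 75+6-30=51
Step 6: prey: 0+0-0=0; pred: 51+0-20=31
Step 7: prey: 0+0-0=0; pred: 31+0-12=19
Step 8: prey: 0+0-0=0; pred: 19+0-7=12
Step 9: prey: 0+0-0=0; pred: 12+0-4=8
Step 10: prey: 0+0-0=0; pred: 8+0-3=5
Step 11: prey: 0+0-0=0; pred: 5+0-2=3
Max prey = 40 at step 1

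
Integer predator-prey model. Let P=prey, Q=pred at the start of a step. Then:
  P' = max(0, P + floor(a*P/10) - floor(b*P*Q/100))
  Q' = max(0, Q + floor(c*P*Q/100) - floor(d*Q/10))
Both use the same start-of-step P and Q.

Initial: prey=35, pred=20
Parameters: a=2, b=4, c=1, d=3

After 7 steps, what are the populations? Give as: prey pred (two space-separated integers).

Step 1: prey: 35+7-28=14; pred: 20+7-6=21
Step 2: prey: 14+2-11=5; pred: 21+2-6=17
Step 3: prey: 5+1-3=3; pred: 17+0-5=12
Step 4: prey: 3+0-1=2; pred: 12+0-3=9
Step 5: prey: 2+0-0=2; pred: 9+0-2=7
Step 6: prey: 2+0-0=2; pred: 7+0-2=5
Step 7: prey: 2+0-0=2; pred: 5+0-1=4

Answer: 2 4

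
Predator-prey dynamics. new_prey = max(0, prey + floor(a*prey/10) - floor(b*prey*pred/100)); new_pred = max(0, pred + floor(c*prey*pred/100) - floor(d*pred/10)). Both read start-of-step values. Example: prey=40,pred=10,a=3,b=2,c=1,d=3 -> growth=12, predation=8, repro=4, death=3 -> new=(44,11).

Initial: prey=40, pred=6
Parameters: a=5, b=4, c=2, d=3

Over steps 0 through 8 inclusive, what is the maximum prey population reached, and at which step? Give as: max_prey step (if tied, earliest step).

Answer: 58 2

Derivation:
Step 1: prey: 40+20-9=51; pred: 6+4-1=9
Step 2: prey: 51+25-18=58; pred: 9+9-2=16
Step 3: prey: 58+29-37=50; pred: 16+18-4=30
Step 4: prey: 50+25-60=15; pred: 30+30-9=51
Step 5: prey: 15+7-30=0; pred: 51+15-15=51
Step 6: prey: 0+0-0=0; pred: 51+0-15=36
Step 7: prey: 0+0-0=0; pred: 36+0-10=26
Step 8: prey: 0+0-0=0; pred: 26+0-7=19
Max prey = 58 at step 2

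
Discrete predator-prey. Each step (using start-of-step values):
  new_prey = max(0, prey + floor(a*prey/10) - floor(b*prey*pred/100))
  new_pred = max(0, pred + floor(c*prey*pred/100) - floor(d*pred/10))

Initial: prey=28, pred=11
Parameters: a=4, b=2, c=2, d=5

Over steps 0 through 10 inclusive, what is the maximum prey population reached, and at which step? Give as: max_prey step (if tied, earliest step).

Answer: 47 4

Derivation:
Step 1: prey: 28+11-6=33; pred: 11+6-5=12
Step 2: prey: 33+13-7=39; pred: 12+7-6=13
Step 3: prey: 39+15-10=44; pred: 13+10-6=17
Step 4: prey: 44+17-14=47; pred: 17+14-8=23
Step 5: prey: 47+18-21=44; pred: 23+21-11=33
Step 6: prey: 44+17-29=32; pred: 33+29-16=46
Step 7: prey: 32+12-29=15; pred: 46+29-23=52
Step 8: prey: 15+6-15=6; pred: 52+15-26=41
Step 9: prey: 6+2-4=4; pred: 41+4-20=25
Step 10: prey: 4+1-2=3; pred: 25+2-12=15
Max prey = 47 at step 4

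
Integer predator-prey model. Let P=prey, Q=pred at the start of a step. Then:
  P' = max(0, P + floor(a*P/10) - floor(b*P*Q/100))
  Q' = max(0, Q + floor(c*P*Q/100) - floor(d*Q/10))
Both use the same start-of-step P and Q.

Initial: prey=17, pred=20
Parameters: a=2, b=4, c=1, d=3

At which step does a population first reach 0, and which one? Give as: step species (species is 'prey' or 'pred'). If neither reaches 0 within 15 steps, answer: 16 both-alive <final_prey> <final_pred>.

Step 1: prey: 17+3-13=7; pred: 20+3-6=17
Step 2: prey: 7+1-4=4; pred: 17+1-5=13
Step 3: prey: 4+0-2=2; pred: 13+0-3=10
Step 4: prey: 2+0-0=2; pred: 10+0-3=7
Step 5: prey: 2+0-0=2; pred: 7+0-2=5
Step 6: prey: 2+0-0=2; pred: 5+0-1=4
Step 7: prey: 2+0-0=2; pred: 4+0-1=3
Step 8: prey: 2+0-0=2; pred: 3+0-0=3
Steps 9-15: state stable at prey=2, pred=3 (no change)
No extinction within 15 steps

Answer: 16 both-alive 2 3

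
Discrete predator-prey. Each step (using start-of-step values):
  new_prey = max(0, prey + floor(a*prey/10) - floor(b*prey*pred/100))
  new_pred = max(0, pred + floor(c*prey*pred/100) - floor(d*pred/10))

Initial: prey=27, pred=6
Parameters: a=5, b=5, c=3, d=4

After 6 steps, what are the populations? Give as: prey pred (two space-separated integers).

Step 1: prey: 27+13-8=32; pred: 6+4-2=8
Step 2: prey: 32+16-12=36; pred: 8+7-3=12
Step 3: prey: 36+18-21=33; pred: 12+12-4=20
Step 4: prey: 33+16-33=16; pred: 20+19-8=31
Step 5: prey: 16+8-24=0; pred: 31+14-12=33
Step 6: prey: 0+0-0=0; pred: 33+0-13=20

Answer: 0 20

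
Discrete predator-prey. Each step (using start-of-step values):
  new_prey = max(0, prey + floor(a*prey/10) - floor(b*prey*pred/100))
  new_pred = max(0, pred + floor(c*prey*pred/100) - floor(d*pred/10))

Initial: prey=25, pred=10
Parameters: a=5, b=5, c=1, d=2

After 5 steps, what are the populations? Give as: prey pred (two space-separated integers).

Answer: 25 10

Derivation:
Step 1: prey: 25+12-12=25; pred: 10+2-2=10
Step 2: prey: 25+12-12=25; pred: 10+2-2=10
Step 3: prey: 25+12-12=25; pred: 10+2-2=10
Step 4: prey: 25+12-12=25; pred: 10+2-2=10
Step 5: prey: 25+12-12=25; pred: 10+2-2=10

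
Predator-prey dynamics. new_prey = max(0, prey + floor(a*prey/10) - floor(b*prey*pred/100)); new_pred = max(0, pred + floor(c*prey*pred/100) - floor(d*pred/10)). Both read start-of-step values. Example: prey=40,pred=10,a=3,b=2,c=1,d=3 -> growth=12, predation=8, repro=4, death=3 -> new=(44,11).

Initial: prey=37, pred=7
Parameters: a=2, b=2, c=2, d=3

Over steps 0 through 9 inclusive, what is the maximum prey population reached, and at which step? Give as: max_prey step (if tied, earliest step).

Step 1: prey: 37+7-5=39; pred: 7+5-2=10
Step 2: prey: 39+7-7=39; pred: 10+7-3=14
Step 3: prey: 39+7-10=36; pred: 14+10-4=20
Step 4: prey: 36+7-14=29; pred: 20+14-6=28
Step 5: prey: 29+5-16=18; pred: 28+16-8=36
Step 6: prey: 18+3-12=9; pred: 36+12-10=38
Step 7: prey: 9+1-6=4; pred: 38+6-11=33
Step 8: prey: 4+0-2=2; pred: 33+2-9=26
Step 9: prey: 2+0-1=1; pred: 26+1-7=20
Max prey = 39 at step 1

Answer: 39 1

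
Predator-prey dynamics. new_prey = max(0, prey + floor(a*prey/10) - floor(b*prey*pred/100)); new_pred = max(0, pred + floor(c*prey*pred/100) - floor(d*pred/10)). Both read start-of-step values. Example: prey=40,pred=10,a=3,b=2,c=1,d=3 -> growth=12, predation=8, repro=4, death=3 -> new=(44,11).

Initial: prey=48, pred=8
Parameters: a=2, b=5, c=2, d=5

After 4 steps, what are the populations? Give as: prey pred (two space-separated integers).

Step 1: prey: 48+9-19=38; pred: 8+7-4=11
Step 2: prey: 38+7-20=25; pred: 11+8-5=14
Step 3: prey: 25+5-17=13; pred: 14+7-7=14
Step 4: prey: 13+2-9=6; pred: 14+3-7=10

Answer: 6 10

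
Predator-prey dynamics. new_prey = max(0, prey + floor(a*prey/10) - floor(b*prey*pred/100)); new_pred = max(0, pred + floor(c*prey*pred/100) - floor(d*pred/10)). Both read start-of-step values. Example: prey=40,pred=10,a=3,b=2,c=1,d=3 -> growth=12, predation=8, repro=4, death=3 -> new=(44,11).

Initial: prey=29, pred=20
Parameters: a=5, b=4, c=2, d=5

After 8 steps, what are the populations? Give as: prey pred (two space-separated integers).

Step 1: prey: 29+14-23=20; pred: 20+11-10=21
Step 2: prey: 20+10-16=14; pred: 21+8-10=19
Step 3: prey: 14+7-10=11; pred: 19+5-9=15
Step 4: prey: 11+5-6=10; pred: 15+3-7=11
Step 5: prey: 10+5-4=11; pred: 11+2-5=8
Step 6: prey: 11+5-3=13; pred: 8+1-4=5
Step 7: prey: 13+6-2=17; pred: 5+1-2=4
Step 8: prey: 17+8-2=23; pred: 4+1-2=3

Answer: 23 3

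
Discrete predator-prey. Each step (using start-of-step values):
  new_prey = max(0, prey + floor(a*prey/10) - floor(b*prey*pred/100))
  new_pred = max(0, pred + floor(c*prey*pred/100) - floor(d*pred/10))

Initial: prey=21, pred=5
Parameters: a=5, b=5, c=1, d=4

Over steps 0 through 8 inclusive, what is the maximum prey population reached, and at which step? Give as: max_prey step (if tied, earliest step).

Step 1: prey: 21+10-5=26; pred: 5+1-2=4
Step 2: prey: 26+13-5=34; pred: 4+1-1=4
Step 3: prey: 34+17-6=45; pred: 4+1-1=4
Step 4: prey: 45+22-9=58; pred: 4+1-1=4
Step 5: prey: 58+29-11=76; pred: 4+2-1=5
Step 6: prey: 76+38-19=95; pred: 5+3-2=6
Step 7: prey: 95+47-28=114; pred: 6+5-2=9
Step 8: prey: 114+57-51=120; pred: 9+10-3=16
Max prey = 120 at step 8

Answer: 120 8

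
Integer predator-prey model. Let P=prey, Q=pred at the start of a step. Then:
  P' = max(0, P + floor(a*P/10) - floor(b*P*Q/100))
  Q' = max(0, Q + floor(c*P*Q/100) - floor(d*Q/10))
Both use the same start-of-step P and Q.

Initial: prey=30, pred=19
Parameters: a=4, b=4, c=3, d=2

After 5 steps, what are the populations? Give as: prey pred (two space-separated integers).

Step 1: prey: 30+12-22=20; pred: 19+17-3=33
Step 2: prey: 20+8-26=2; pred: 33+19-6=46
Step 3: prey: 2+0-3=0; pred: 46+2-9=39
Step 4: prey: 0+0-0=0; pred: 39+0-7=32
Step 5: prey: 0+0-0=0; pred: 32+0-6=26

Answer: 0 26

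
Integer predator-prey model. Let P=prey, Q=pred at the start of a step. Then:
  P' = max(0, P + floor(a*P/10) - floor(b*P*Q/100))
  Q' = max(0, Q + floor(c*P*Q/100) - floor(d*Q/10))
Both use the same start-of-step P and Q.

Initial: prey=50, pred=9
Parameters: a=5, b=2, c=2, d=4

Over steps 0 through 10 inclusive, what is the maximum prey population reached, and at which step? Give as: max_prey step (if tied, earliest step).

Step 1: prey: 50+25-9=66; pred: 9+9-3=15
Step 2: prey: 66+33-19=80; pred: 15+19-6=28
Step 3: prey: 80+40-44=76; pred: 28+44-11=61
Step 4: prey: 76+38-92=22; pred: 61+92-24=129
Step 5: prey: 22+11-56=0; pred: 129+56-51=134
Step 6: prey: 0+0-0=0; pred: 134+0-53=81
Step 7: prey: 0+0-0=0; pred: 81+0-32=49
Step 8: prey: 0+0-0=0; pred: 49+0-19=30
Step 9: prey: 0+0-0=0; pred: 30+0-12=18
Step 10: prey: 0+0-0=0; pred: 18+0-7=11
Max prey = 80 at step 2

Answer: 80 2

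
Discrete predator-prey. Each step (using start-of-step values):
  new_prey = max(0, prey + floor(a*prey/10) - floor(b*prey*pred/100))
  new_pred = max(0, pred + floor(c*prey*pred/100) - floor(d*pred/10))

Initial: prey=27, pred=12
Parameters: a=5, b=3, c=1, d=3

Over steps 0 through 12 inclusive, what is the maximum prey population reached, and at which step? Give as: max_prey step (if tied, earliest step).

Answer: 47 5

Derivation:
Step 1: prey: 27+13-9=31; pred: 12+3-3=12
Step 2: prey: 31+15-11=35; pred: 12+3-3=12
Step 3: prey: 35+17-12=40; pred: 12+4-3=13
Step 4: prey: 40+20-15=45; pred: 13+5-3=15
Step 5: prey: 45+22-20=47; pred: 15+6-4=17
Step 6: prey: 47+23-23=47; pred: 17+7-5=19
Step 7: prey: 47+23-26=44; pred: 19+8-5=22
Step 8: prey: 44+22-29=37; pred: 22+9-6=25
Step 9: prey: 37+18-27=28; pred: 25+9-7=27
Step 10: prey: 28+14-22=20; pred: 27+7-8=26
Step 11: prey: 20+10-15=15; pred: 26+5-7=24
Step 12: prey: 15+7-10=12; pred: 24+3-7=20
Max prey = 47 at step 5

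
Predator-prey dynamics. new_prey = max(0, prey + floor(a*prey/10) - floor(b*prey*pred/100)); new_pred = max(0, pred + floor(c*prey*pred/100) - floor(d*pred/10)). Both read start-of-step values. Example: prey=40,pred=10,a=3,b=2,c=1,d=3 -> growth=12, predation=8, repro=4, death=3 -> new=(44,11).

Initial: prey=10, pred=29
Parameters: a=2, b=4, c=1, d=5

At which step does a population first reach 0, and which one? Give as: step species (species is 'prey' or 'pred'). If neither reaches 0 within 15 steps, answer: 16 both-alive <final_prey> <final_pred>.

Step 1: prey: 10+2-11=1; pred: 29+2-14=17
Step 2: prey: 1+0-0=1; pred: 17+0-8=9
Step 3: prey: 1+0-0=1; pred: 9+0-4=5
Step 4: prey: 1+0-0=1; pred: 5+0-2=3
Step 5: prey: 1+0-0=1; pred: 3+0-1=2
Step 6: prey: 1+0-0=1; pred: 2+0-1=1
Step 7: prey: 1+0-0=1; pred: 1+0-0=1
Steps 8-15: state stable at prey=1, pred=1 (no change)
No extinction within 15 steps

Answer: 16 both-alive 1 1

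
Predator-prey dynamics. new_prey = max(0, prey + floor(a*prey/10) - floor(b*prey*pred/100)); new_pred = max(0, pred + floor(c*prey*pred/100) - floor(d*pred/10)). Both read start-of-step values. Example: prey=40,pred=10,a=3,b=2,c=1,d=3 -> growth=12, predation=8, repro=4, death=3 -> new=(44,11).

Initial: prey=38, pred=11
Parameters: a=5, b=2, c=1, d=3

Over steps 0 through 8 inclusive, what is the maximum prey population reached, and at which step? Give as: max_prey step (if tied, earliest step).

Answer: 87 4

Derivation:
Step 1: prey: 38+19-8=49; pred: 11+4-3=12
Step 2: prey: 49+24-11=62; pred: 12+5-3=14
Step 3: prey: 62+31-17=76; pred: 14+8-4=18
Step 4: prey: 76+38-27=87; pred: 18+13-5=26
Step 5: prey: 87+43-45=85; pred: 26+22-7=41
Step 6: prey: 85+42-69=58; pred: 41+34-12=63
Step 7: prey: 58+29-73=14; pred: 63+36-18=81
Step 8: prey: 14+7-22=0; pred: 81+11-24=68
Max prey = 87 at step 4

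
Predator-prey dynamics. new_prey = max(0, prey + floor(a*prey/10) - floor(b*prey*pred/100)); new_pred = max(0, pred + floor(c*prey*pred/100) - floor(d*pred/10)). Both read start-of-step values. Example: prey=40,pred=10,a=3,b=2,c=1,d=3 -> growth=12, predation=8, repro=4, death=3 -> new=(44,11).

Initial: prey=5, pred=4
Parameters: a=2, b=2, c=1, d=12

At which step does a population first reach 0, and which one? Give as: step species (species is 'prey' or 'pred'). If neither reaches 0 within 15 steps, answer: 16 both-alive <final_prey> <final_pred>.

Answer: 1 pred

Derivation:
Step 1: prey: 5+1-0=6; pred: 4+0-4=0
First extinction: pred at step 1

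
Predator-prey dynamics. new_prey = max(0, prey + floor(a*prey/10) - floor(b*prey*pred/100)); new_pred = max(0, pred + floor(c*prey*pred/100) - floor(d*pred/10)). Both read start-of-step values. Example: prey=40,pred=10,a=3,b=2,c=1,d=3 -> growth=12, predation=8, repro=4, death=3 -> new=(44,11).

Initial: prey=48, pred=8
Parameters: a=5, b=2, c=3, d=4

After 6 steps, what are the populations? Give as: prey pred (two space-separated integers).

Answer: 0 93

Derivation:
Step 1: prey: 48+24-7=65; pred: 8+11-3=16
Step 2: prey: 65+32-20=77; pred: 16+31-6=41
Step 3: prey: 77+38-63=52; pred: 41+94-16=119
Step 4: prey: 52+26-123=0; pred: 119+185-47=257
Step 5: prey: 0+0-0=0; pred: 257+0-102=155
Step 6: prey: 0+0-0=0; pred: 155+0-62=93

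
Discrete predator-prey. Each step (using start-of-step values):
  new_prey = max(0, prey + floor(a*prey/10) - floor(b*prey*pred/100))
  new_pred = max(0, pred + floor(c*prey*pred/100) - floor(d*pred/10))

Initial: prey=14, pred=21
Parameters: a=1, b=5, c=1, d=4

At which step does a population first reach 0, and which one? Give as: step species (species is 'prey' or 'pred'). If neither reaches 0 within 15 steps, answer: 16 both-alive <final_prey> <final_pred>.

Step 1: prey: 14+1-14=1; pred: 21+2-8=15
Step 2: prey: 1+0-0=1; pred: 15+0-6=9
Step 3: prey: 1+0-0=1; pred: 9+0-3=6
Step 4: prey: 1+0-0=1; pred: 6+0-2=4
Step 5: prey: 1+0-0=1; pred: 4+0-1=3
Step 6: prey: 1+0-0=1; pred: 3+0-1=2
Step 7: prey: 1+0-0=1; pred: 2+0-0=2
Steps 8-15: state stable at prey=1, pred=2 (no change)
No extinction within 15 steps

Answer: 16 both-alive 1 2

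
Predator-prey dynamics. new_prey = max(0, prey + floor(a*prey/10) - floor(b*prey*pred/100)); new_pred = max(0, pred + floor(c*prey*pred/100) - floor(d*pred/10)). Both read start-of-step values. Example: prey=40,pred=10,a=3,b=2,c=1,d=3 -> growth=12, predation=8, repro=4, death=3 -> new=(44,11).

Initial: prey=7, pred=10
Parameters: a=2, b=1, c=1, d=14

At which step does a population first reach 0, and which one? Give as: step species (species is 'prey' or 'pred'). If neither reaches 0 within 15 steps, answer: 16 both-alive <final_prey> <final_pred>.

Step 1: prey: 7+1-0=8; pred: 10+0-14=0
First extinction: pred at step 1

Answer: 1 pred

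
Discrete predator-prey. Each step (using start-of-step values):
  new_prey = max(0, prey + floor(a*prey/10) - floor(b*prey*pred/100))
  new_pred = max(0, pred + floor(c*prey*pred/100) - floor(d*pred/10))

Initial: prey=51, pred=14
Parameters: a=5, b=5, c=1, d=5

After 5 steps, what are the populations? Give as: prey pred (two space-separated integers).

Answer: 37 6

Derivation:
Step 1: prey: 51+25-35=41; pred: 14+7-7=14
Step 2: prey: 41+20-28=33; pred: 14+5-7=12
Step 3: prey: 33+16-19=30; pred: 12+3-6=9
Step 4: prey: 30+15-13=32; pred: 9+2-4=7
Step 5: prey: 32+16-11=37; pred: 7+2-3=6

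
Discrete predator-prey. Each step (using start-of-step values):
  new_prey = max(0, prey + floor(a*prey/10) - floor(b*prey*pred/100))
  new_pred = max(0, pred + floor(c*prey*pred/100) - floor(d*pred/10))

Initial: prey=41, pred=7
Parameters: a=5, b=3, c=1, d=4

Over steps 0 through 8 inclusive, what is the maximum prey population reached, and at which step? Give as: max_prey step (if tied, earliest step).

Answer: 113 5

Derivation:
Step 1: prey: 41+20-8=53; pred: 7+2-2=7
Step 2: prey: 53+26-11=68; pred: 7+3-2=8
Step 3: prey: 68+34-16=86; pred: 8+5-3=10
Step 4: prey: 86+43-25=104; pred: 10+8-4=14
Step 5: prey: 104+52-43=113; pred: 14+14-5=23
Step 6: prey: 113+56-77=92; pred: 23+25-9=39
Step 7: prey: 92+46-107=31; pred: 39+35-15=59
Step 8: prey: 31+15-54=0; pred: 59+18-23=54
Max prey = 113 at step 5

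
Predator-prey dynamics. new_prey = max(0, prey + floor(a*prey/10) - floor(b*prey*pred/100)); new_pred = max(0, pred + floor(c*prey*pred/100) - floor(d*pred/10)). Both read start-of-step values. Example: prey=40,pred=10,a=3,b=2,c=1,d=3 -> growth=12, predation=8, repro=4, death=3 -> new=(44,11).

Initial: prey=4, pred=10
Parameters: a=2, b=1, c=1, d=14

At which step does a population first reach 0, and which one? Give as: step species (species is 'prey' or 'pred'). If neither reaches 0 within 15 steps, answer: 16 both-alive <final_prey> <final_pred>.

Answer: 1 pred

Derivation:
Step 1: prey: 4+0-0=4; pred: 10+0-14=0
First extinction: pred at step 1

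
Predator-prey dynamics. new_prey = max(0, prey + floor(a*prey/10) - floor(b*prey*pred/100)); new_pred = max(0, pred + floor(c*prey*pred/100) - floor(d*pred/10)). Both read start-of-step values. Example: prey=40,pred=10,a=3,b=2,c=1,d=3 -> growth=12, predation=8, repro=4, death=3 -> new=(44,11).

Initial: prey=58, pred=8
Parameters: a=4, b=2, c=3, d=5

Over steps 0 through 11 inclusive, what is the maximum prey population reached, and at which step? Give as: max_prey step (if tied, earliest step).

Step 1: prey: 58+23-9=72; pred: 8+13-4=17
Step 2: prey: 72+28-24=76; pred: 17+36-8=45
Step 3: prey: 76+30-68=38; pred: 45+102-22=125
Step 4: prey: 38+15-95=0; pred: 125+142-62=205
Step 5: prey: 0+0-0=0; pred: 205+0-102=103
Step 6: prey: 0+0-0=0; pred: 103+0-51=52
Step 7: prey: 0+0-0=0; pred: 52+0-26=26
Step 8: prey: 0+0-0=0; pred: 26+0-13=13
Step 9: prey: 0+0-0=0; pred: 13+0-6=7
Step 10: prey: 0+0-0=0; pred: 7+0-3=4
Step 11: prey: 0+0-0=0; pred: 4+0-2=2
Max prey = 76 at step 2

Answer: 76 2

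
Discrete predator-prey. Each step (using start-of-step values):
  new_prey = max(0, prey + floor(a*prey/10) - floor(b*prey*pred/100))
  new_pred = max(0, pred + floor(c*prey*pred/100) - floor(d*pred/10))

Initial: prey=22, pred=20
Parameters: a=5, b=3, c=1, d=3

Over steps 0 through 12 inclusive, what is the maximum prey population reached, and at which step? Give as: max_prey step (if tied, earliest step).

Answer: 45 11

Derivation:
Step 1: prey: 22+11-13=20; pred: 20+4-6=18
Step 2: prey: 20+10-10=20; pred: 18+3-5=16
Step 3: prey: 20+10-9=21; pred: 16+3-4=15
Step 4: prey: 21+10-9=22; pred: 15+3-4=14
Step 5: prey: 22+11-9=24; pred: 14+3-4=13
Step 6: prey: 24+12-9=27; pred: 13+3-3=13
Step 7: prey: 27+13-10=30; pred: 13+3-3=13
Step 8: prey: 30+15-11=34; pred: 13+3-3=13
Step 9: prey: 34+17-13=38; pred: 13+4-3=14
Step 10: prey: 38+19-15=42; pred: 14+5-4=15
Step 11: prey: 42+21-18=45; pred: 15+6-4=17
Step 12: prey: 45+22-22=45; pred: 17+7-5=19
Max prey = 45 at step 11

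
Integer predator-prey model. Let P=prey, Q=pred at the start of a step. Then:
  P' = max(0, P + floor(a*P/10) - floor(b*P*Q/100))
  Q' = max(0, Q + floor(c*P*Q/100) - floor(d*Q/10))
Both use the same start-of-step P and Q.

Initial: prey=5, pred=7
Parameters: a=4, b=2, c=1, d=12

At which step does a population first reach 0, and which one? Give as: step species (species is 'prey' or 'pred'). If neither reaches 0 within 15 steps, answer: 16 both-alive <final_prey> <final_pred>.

Answer: 1 pred

Derivation:
Step 1: prey: 5+2-0=7; pred: 7+0-8=0
First extinction: pred at step 1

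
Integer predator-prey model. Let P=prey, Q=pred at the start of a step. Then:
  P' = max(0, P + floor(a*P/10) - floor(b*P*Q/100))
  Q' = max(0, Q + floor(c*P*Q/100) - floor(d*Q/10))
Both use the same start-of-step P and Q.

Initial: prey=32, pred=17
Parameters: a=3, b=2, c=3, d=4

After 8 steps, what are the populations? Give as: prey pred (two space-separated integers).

Answer: 0 8

Derivation:
Step 1: prey: 32+9-10=31; pred: 17+16-6=27
Step 2: prey: 31+9-16=24; pred: 27+25-10=42
Step 3: prey: 24+7-20=11; pred: 42+30-16=56
Step 4: prey: 11+3-12=2; pred: 56+18-22=52
Step 5: prey: 2+0-2=0; pred: 52+3-20=35
Step 6: prey: 0+0-0=0; pred: 35+0-14=21
Step 7: prey: 0+0-0=0; pred: 21+0-8=13
Step 8: prey: 0+0-0=0; pred: 13+0-5=8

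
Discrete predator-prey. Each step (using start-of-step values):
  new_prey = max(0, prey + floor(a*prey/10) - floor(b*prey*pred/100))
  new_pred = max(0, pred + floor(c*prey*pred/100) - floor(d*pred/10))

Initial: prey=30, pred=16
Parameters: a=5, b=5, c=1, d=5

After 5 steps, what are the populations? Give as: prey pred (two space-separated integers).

Step 1: prey: 30+15-24=21; pred: 16+4-8=12
Step 2: prey: 21+10-12=19; pred: 12+2-6=8
Step 3: prey: 19+9-7=21; pred: 8+1-4=5
Step 4: prey: 21+10-5=26; pred: 5+1-2=4
Step 5: prey: 26+13-5=34; pred: 4+1-2=3

Answer: 34 3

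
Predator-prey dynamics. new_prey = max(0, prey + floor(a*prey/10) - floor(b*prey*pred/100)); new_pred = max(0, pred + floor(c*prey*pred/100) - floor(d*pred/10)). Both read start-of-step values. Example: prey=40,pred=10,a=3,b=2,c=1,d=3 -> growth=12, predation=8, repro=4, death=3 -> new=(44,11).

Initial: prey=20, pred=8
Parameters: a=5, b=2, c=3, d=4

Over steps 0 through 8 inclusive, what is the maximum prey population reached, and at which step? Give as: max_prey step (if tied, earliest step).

Step 1: prey: 20+10-3=27; pred: 8+4-3=9
Step 2: prey: 27+13-4=36; pred: 9+7-3=13
Step 3: prey: 36+18-9=45; pred: 13+14-5=22
Step 4: prey: 45+22-19=48; pred: 22+29-8=43
Step 5: prey: 48+24-41=31; pred: 43+61-17=87
Step 6: prey: 31+15-53=0; pred: 87+80-34=133
Step 7: prey: 0+0-0=0; pred: 133+0-53=80
Step 8: prey: 0+0-0=0; pred: 80+0-32=48
Max prey = 48 at step 4

Answer: 48 4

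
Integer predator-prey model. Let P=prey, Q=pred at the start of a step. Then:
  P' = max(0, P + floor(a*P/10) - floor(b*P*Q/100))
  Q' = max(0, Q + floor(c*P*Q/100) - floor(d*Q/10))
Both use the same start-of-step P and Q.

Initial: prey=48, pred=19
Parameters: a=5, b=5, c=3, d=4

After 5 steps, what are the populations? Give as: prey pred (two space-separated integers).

Answer: 0 12

Derivation:
Step 1: prey: 48+24-45=27; pred: 19+27-7=39
Step 2: prey: 27+13-52=0; pred: 39+31-15=55
Step 3: prey: 0+0-0=0; pred: 55+0-22=33
Step 4: prey: 0+0-0=0; pred: 33+0-13=20
Step 5: prey: 0+0-0=0; pred: 20+0-8=12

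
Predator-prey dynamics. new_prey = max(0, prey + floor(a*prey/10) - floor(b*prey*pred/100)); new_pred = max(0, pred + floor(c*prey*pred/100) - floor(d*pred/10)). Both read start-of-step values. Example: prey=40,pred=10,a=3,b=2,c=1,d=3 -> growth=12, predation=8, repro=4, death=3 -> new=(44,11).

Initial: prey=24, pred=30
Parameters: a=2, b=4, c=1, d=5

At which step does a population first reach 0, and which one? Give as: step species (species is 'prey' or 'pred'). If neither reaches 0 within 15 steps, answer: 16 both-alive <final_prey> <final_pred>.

Step 1: prey: 24+4-28=0; pred: 30+7-15=22
First extinction: prey at step 1

Answer: 1 prey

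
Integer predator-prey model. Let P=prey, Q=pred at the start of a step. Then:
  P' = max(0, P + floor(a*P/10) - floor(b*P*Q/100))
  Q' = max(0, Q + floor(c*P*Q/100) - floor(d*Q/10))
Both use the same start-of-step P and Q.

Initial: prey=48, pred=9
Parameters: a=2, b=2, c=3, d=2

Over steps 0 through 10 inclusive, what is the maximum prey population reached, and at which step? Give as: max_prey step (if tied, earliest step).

Step 1: prey: 48+9-8=49; pred: 9+12-1=20
Step 2: prey: 49+9-19=39; pred: 20+29-4=45
Step 3: prey: 39+7-35=11; pred: 45+52-9=88
Step 4: prey: 11+2-19=0; pred: 88+29-17=100
Step 5: prey: 0+0-0=0; pred: 100+0-20=80
Step 6: prey: 0+0-0=0; pred: 80+0-16=64
Step 7: prey: 0+0-0=0; pred: 64+0-12=52
Step 8: prey: 0+0-0=0; pred: 52+0-10=42
Step 9: prey: 0+0-0=0; pred: 42+0-8=34
Step 10: prey: 0+0-0=0; pred: 34+0-6=28
Max prey = 49 at step 1

Answer: 49 1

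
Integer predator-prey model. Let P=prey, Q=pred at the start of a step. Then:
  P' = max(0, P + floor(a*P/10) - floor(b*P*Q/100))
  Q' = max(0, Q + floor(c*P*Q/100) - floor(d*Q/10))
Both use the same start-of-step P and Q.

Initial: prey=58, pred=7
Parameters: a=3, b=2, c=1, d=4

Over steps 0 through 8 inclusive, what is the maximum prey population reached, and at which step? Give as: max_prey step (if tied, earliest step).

Answer: 79 3

Derivation:
Step 1: prey: 58+17-8=67; pred: 7+4-2=9
Step 2: prey: 67+20-12=75; pred: 9+6-3=12
Step 3: prey: 75+22-18=79; pred: 12+9-4=17
Step 4: prey: 79+23-26=76; pred: 17+13-6=24
Step 5: prey: 76+22-36=62; pred: 24+18-9=33
Step 6: prey: 62+18-40=40; pred: 33+20-13=40
Step 7: prey: 40+12-32=20; pred: 40+16-16=40
Step 8: prey: 20+6-16=10; pred: 40+8-16=32
Max prey = 79 at step 3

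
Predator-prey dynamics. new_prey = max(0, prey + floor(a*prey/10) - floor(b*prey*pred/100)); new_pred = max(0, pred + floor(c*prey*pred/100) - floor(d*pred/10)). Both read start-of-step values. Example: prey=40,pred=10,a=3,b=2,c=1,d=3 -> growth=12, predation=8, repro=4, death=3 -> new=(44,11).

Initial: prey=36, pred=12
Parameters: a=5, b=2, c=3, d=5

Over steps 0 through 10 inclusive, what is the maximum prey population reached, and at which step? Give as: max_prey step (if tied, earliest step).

Answer: 53 2

Derivation:
Step 1: prey: 36+18-8=46; pred: 12+12-6=18
Step 2: prey: 46+23-16=53; pred: 18+24-9=33
Step 3: prey: 53+26-34=45; pred: 33+52-16=69
Step 4: prey: 45+22-62=5; pred: 69+93-34=128
Step 5: prey: 5+2-12=0; pred: 128+19-64=83
Step 6: prey: 0+0-0=0; pred: 83+0-41=42
Step 7: prey: 0+0-0=0; pred: 42+0-21=21
Step 8: prey: 0+0-0=0; pred: 21+0-10=11
Step 9: prey: 0+0-0=0; pred: 11+0-5=6
Step 10: prey: 0+0-0=0; pred: 6+0-3=3
Max prey = 53 at step 2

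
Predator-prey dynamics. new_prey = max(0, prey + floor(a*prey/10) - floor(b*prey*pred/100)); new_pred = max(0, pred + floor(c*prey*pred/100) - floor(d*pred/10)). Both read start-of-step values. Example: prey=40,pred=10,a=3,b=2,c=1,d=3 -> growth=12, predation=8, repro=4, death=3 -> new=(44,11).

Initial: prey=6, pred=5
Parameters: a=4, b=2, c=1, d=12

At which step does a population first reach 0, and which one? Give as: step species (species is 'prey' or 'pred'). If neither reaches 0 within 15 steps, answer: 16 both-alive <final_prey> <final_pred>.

Answer: 1 pred

Derivation:
Step 1: prey: 6+2-0=8; pred: 5+0-6=0
First extinction: pred at step 1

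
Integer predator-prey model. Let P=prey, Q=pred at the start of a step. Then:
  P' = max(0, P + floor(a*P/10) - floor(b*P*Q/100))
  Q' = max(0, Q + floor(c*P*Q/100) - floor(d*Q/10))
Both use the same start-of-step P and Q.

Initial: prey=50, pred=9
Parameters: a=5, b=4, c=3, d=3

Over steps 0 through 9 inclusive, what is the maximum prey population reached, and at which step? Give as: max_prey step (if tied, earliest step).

Step 1: prey: 50+25-18=57; pred: 9+13-2=20
Step 2: prey: 57+28-45=40; pred: 20+34-6=48
Step 3: prey: 40+20-76=0; pred: 48+57-14=91
Step 4: prey: 0+0-0=0; pred: 91+0-27=64
Step 5: prey: 0+0-0=0; pred: 64+0-19=45
Step 6: prey: 0+0-0=0; pred: 45+0-13=32
Step 7: prey: 0+0-0=0; pred: 32+0-9=23
Step 8: prey: 0+0-0=0; pred: 23+0-6=17
Step 9: prey: 0+0-0=0; pred: 17+0-5=12
Max prey = 57 at step 1

Answer: 57 1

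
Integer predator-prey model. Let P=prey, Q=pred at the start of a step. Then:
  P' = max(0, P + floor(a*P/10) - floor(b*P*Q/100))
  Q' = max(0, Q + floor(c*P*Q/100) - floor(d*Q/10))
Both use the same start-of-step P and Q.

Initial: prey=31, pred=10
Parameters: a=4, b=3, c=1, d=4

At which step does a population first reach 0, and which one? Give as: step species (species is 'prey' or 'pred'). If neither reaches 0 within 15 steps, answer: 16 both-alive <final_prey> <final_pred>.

Answer: 16 both-alive 11 10

Derivation:
Step 1: prey: 31+12-9=34; pred: 10+3-4=9
Step 2: prey: 34+13-9=38; pred: 9+3-3=9
Step 3: prey: 38+15-10=43; pred: 9+3-3=9
Step 4: prey: 43+17-11=49; pred: 9+3-3=9
Step 5: prey: 49+19-13=55; pred: 9+4-3=10
Step 6: prey: 55+22-16=61; pred: 10+5-4=11
Step 7: prey: 61+24-20=65; pred: 11+6-4=13
Step 8: prey: 65+26-25=66; pred: 13+8-5=16
Step 9: prey: 66+26-31=61; pred: 16+10-6=20
Step 10: prey: 61+24-36=49; pred: 20+12-8=24
Step 11: prey: 49+19-35=33; pred: 24+11-9=26
Step 12: prey: 33+13-25=21; pred: 26+8-10=24
Step 13: prey: 21+8-15=14; pred: 24+5-9=20
Step 14: prey: 14+5-8=11; pred: 20+2-8=14
Step 15: prey: 11+4-4=11; pred: 14+1-5=10
No extinction within 15 steps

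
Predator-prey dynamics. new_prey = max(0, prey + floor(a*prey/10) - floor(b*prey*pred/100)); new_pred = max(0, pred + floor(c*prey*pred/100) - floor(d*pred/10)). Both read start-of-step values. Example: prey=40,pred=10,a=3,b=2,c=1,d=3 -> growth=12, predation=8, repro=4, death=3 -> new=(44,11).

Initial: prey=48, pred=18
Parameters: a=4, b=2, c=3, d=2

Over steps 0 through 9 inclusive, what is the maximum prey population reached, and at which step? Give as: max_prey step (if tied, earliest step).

Answer: 50 1

Derivation:
Step 1: prey: 48+19-17=50; pred: 18+25-3=40
Step 2: prey: 50+20-40=30; pred: 40+60-8=92
Step 3: prey: 30+12-55=0; pred: 92+82-18=156
Step 4: prey: 0+0-0=0; pred: 156+0-31=125
Step 5: prey: 0+0-0=0; pred: 125+0-25=100
Step 6: prey: 0+0-0=0; pred: 100+0-20=80
Step 7: prey: 0+0-0=0; pred: 80+0-16=64
Step 8: prey: 0+0-0=0; pred: 64+0-12=52
Step 9: prey: 0+0-0=0; pred: 52+0-10=42
Max prey = 50 at step 1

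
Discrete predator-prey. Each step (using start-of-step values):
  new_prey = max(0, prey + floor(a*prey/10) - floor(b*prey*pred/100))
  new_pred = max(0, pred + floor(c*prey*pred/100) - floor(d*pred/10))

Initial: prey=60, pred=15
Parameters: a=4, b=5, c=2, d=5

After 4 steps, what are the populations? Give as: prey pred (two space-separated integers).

Step 1: prey: 60+24-45=39; pred: 15+18-7=26
Step 2: prey: 39+15-50=4; pred: 26+20-13=33
Step 3: prey: 4+1-6=0; pred: 33+2-16=19
Step 4: prey: 0+0-0=0; pred: 19+0-9=10

Answer: 0 10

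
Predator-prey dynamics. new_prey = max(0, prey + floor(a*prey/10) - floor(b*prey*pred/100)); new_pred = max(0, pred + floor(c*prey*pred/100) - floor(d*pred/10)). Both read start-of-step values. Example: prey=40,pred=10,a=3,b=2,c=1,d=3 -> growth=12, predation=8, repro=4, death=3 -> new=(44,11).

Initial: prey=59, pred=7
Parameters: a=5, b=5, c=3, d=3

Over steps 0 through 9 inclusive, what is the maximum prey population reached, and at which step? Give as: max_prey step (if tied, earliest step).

Answer: 68 1

Derivation:
Step 1: prey: 59+29-20=68; pred: 7+12-2=17
Step 2: prey: 68+34-57=45; pred: 17+34-5=46
Step 3: prey: 45+22-103=0; pred: 46+62-13=95
Step 4: prey: 0+0-0=0; pred: 95+0-28=67
Step 5: prey: 0+0-0=0; pred: 67+0-20=47
Step 6: prey: 0+0-0=0; pred: 47+0-14=33
Step 7: prey: 0+0-0=0; pred: 33+0-9=24
Step 8: prey: 0+0-0=0; pred: 24+0-7=17
Step 9: prey: 0+0-0=0; pred: 17+0-5=12
Max prey = 68 at step 1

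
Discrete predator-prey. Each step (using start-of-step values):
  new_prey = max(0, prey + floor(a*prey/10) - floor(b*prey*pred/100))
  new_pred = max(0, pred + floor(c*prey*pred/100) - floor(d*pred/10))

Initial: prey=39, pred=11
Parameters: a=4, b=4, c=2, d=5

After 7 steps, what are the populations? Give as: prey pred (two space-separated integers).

Answer: 7 6

Derivation:
Step 1: prey: 39+15-17=37; pred: 11+8-5=14
Step 2: prey: 37+14-20=31; pred: 14+10-7=17
Step 3: prey: 31+12-21=22; pred: 17+10-8=19
Step 4: prey: 22+8-16=14; pred: 19+8-9=18
Step 5: prey: 14+5-10=9; pred: 18+5-9=14
Step 6: prey: 9+3-5=7; pred: 14+2-7=9
Step 7: prey: 7+2-2=7; pred: 9+1-4=6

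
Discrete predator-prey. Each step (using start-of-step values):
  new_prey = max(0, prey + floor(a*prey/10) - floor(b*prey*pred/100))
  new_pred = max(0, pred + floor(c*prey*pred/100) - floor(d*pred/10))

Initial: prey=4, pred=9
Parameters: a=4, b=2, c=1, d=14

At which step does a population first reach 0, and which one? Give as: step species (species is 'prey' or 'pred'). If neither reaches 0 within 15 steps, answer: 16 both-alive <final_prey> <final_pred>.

Step 1: prey: 4+1-0=5; pred: 9+0-12=0
First extinction: pred at step 1

Answer: 1 pred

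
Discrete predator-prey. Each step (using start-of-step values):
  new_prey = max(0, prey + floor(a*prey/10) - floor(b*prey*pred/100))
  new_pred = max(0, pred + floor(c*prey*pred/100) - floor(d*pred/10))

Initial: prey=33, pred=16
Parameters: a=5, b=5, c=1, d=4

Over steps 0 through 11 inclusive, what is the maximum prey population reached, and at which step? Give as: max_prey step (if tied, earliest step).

Step 1: prey: 33+16-26=23; pred: 16+5-6=15
Step 2: prey: 23+11-17=17; pred: 15+3-6=12
Step 3: prey: 17+8-10=15; pred: 12+2-4=10
Step 4: prey: 15+7-7=15; pred: 10+1-4=7
Step 5: prey: 15+7-5=17; pred: 7+1-2=6
Step 6: prey: 17+8-5=20; pred: 6+1-2=5
Step 7: prey: 20+10-5=25; pred: 5+1-2=4
Step 8: prey: 25+12-5=32; pred: 4+1-1=4
Step 9: prey: 32+16-6=42; pred: 4+1-1=4
Step 10: prey: 42+21-8=55; pred: 4+1-1=4
Step 11: prey: 55+27-11=71; pred: 4+2-1=5
Max prey = 71 at step 11

Answer: 71 11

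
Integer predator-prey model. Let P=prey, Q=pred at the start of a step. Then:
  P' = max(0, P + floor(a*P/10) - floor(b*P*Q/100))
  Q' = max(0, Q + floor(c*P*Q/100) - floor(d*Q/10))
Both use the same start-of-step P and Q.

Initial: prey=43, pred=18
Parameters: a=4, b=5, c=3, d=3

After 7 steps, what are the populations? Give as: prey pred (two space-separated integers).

Step 1: prey: 43+17-38=22; pred: 18+23-5=36
Step 2: prey: 22+8-39=0; pred: 36+23-10=49
Step 3: prey: 0+0-0=0; pred: 49+0-14=35
Step 4: prey: 0+0-0=0; pred: 35+0-10=25
Step 5: prey: 0+0-0=0; pred: 25+0-7=18
Step 6: prey: 0+0-0=0; pred: 18+0-5=13
Step 7: prey: 0+0-0=0; pred: 13+0-3=10

Answer: 0 10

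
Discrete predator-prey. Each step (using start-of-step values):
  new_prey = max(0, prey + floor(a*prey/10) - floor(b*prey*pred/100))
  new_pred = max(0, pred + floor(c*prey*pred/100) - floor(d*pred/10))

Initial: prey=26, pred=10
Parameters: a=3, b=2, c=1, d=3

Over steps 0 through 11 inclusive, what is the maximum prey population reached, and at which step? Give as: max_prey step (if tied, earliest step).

Step 1: prey: 26+7-5=28; pred: 10+2-3=9
Step 2: prey: 28+8-5=31; pred: 9+2-2=9
Step 3: prey: 31+9-5=35; pred: 9+2-2=9
Step 4: prey: 35+10-6=39; pred: 9+3-2=10
Step 5: prey: 39+11-7=43; pred: 10+3-3=10
Step 6: prey: 43+12-8=47; pred: 10+4-3=11
Step 7: prey: 47+14-10=51; pred: 11+5-3=13
Step 8: prey: 51+15-13=53; pred: 13+6-3=16
Step 9: prey: 53+15-16=52; pred: 16+8-4=20
Step 10: prey: 52+15-20=47; pred: 20+10-6=24
Step 11: prey: 47+14-22=39; pred: 24+11-7=28
Max prey = 53 at step 8

Answer: 53 8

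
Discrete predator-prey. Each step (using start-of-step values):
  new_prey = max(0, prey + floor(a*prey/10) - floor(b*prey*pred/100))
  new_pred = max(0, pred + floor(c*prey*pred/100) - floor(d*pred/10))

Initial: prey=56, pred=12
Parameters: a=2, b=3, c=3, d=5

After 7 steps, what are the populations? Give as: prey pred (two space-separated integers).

Answer: 0 4

Derivation:
Step 1: prey: 56+11-20=47; pred: 12+20-6=26
Step 2: prey: 47+9-36=20; pred: 26+36-13=49
Step 3: prey: 20+4-29=0; pred: 49+29-24=54
Step 4: prey: 0+0-0=0; pred: 54+0-27=27
Step 5: prey: 0+0-0=0; pred: 27+0-13=14
Step 6: prey: 0+0-0=0; pred: 14+0-7=7
Step 7: prey: 0+0-0=0; pred: 7+0-3=4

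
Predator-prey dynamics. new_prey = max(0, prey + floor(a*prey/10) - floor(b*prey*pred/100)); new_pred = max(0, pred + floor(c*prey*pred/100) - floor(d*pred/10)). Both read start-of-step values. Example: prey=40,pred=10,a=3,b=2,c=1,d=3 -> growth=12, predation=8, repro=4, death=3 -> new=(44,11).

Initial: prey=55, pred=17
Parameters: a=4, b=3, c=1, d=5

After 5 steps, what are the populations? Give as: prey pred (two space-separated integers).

Step 1: prey: 55+22-28=49; pred: 17+9-8=18
Step 2: prey: 49+19-26=42; pred: 18+8-9=17
Step 3: prey: 42+16-21=37; pred: 17+7-8=16
Step 4: prey: 37+14-17=34; pred: 16+5-8=13
Step 5: prey: 34+13-13=34; pred: 13+4-6=11

Answer: 34 11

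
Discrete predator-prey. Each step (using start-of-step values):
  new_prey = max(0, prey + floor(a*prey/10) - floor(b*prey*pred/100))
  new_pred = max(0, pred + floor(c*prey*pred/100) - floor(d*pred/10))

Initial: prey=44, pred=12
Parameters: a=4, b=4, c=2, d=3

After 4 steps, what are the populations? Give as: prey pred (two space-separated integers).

Step 1: prey: 44+17-21=40; pred: 12+10-3=19
Step 2: prey: 40+16-30=26; pred: 19+15-5=29
Step 3: prey: 26+10-30=6; pred: 29+15-8=36
Step 4: prey: 6+2-8=0; pred: 36+4-10=30

Answer: 0 30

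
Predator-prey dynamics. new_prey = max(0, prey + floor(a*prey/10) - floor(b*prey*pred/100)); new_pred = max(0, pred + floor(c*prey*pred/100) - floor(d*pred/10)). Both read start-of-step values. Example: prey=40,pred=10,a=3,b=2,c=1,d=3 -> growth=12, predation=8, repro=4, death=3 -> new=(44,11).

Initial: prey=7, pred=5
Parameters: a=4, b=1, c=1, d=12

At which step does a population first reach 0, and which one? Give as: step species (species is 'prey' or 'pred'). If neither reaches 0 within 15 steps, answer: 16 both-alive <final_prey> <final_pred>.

Answer: 1 pred

Derivation:
Step 1: prey: 7+2-0=9; pred: 5+0-6=0
First extinction: pred at step 1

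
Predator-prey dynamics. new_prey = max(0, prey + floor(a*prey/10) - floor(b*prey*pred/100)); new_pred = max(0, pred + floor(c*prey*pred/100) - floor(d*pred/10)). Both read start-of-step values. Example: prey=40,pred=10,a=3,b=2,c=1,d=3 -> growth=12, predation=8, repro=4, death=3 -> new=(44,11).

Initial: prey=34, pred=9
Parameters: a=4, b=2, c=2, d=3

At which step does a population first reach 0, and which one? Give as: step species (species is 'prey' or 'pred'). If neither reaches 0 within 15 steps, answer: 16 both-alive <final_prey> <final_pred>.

Answer: 6 prey

Derivation:
Step 1: prey: 34+13-6=41; pred: 9+6-2=13
Step 2: prey: 41+16-10=47; pred: 13+10-3=20
Step 3: prey: 47+18-18=47; pred: 20+18-6=32
Step 4: prey: 47+18-30=35; pred: 32+30-9=53
Step 5: prey: 35+14-37=12; pred: 53+37-15=75
Step 6: prey: 12+4-18=0; pred: 75+18-22=71
First extinction: prey at step 6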